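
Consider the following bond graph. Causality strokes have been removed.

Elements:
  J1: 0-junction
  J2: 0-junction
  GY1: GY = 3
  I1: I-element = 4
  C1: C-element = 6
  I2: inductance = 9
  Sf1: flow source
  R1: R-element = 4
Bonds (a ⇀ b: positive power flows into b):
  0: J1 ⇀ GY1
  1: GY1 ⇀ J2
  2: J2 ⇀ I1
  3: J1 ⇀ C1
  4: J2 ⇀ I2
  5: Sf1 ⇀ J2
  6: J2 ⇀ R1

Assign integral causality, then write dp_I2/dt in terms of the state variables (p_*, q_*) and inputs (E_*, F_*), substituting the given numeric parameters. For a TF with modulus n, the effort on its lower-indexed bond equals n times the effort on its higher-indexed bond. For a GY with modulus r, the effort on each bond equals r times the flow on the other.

dp_I2/dt = 4*F_Sf1 - p_I1 - 4*p_I2/9 + 2*q_C1/9

b5 |Sf1  (Sf1 (Sf) sets flow on bond)
b2 |I1  (I1: I, integral causality)
b3 |J1  (C1 outputs effort q/C1)
b0 |GY1  (J1 effort already set via bond 3)
b1 |GY1  (GY1: gyrator matches bond 0)
b4 |I2  (I2 integral (f out))
b6 |J2  (J2: last free bond brings effort in)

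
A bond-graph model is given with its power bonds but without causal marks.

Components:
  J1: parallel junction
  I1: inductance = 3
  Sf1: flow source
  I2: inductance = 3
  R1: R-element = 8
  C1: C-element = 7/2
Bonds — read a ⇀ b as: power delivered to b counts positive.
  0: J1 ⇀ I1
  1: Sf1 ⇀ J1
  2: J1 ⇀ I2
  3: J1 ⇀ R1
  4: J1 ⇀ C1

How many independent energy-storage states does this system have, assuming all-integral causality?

3  (C1, I1, I2 all integral)

b1 stroke at Sf1  (Sf1 (Sf) sets flow on bond)
b0 stroke at I1  (I1: I, integral causality)
b2 stroke at I2  (I2 outputs flow p/I2)
b4 stroke at J1  (prefer integral on C1)
b3 stroke at R1  (common-e at J1 fixed by 4)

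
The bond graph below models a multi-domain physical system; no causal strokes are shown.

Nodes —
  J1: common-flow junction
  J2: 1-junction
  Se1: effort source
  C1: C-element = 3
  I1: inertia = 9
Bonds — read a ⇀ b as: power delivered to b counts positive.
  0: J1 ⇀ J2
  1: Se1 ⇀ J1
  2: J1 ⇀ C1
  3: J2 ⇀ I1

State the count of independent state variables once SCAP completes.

#1 →J1  (Se1 (Se) sets effort on bond)
#2 →J1  (C1 integral (e out))
#0 →J2  (only one flow-in slot at J1)
#3 →I1  (J2 needs exactly one f-in)

2  (C1, I1 all integral)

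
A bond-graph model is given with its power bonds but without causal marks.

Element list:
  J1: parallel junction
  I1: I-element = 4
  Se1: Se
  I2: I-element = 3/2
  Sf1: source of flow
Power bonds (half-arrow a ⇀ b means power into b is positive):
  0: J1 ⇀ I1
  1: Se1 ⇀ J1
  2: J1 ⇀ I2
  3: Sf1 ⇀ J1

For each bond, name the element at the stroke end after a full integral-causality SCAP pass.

b0 stroke→I1
b1 stroke→J1
b2 stroke→I2
b3 stroke→Sf1

β1 stroke at J1  (source Se1 imposes e)
β3 stroke at Sf1  (Sf1: flow source, stroke at near end)
β0 stroke at I1  (J1 effort already set via bond 1)
β2 stroke at I2  (J1: bond 1 brought effort, rest push out)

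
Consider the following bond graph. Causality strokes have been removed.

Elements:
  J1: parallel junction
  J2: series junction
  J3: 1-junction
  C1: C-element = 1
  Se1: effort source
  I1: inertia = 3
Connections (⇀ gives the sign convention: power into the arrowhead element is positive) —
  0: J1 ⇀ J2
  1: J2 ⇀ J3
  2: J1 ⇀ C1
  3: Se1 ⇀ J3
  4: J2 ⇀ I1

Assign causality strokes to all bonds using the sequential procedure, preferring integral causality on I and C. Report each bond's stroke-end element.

β0 stroke at J2
β1 stroke at J2
β2 stroke at J1
β3 stroke at J3
β4 stroke at I1

#3 stroke→J3  (Se1 (Se) sets effort on bond)
#1 stroke→J2  (J3: last free bond brings flow in)
#2 stroke→J1  (prefer integral on C1)
#0 stroke→J2  (J1 effort already set via bond 2)
#4 stroke→I1  (only one flow-in slot at J2)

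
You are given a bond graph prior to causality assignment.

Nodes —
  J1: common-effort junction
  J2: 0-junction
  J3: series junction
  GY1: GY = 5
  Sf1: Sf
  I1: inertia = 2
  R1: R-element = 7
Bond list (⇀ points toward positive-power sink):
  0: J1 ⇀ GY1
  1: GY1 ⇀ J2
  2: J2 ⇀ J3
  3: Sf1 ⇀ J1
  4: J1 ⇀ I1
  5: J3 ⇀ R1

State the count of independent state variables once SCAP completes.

#3 stroke at Sf1  (Sf1 fixes flow; stroke at Sf1)
#4 stroke at I1  (prefer integral on I1)
#0 stroke at J1  (J1 needs exactly one e-in)
#1 stroke at J2  (GY1: gyrator matches bond 0)
#2 stroke at J3  (0-jn J2 has e-setter on 1)
#5 stroke at R1  (J3 needs exactly one f-in)

1  (I1 all integral)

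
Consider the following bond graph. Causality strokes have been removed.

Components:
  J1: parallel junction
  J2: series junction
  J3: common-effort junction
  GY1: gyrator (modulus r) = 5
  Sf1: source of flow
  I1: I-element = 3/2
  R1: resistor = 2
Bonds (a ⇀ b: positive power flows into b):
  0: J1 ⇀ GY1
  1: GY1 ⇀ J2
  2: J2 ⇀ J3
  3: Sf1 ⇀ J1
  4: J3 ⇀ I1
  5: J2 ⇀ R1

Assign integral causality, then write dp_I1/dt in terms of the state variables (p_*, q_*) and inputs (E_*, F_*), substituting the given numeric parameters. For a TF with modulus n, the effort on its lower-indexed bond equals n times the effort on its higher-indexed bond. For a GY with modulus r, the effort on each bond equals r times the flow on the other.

dp_I1/dt = 5*F_Sf1 - 4*p_I1/3

bond 3 |Sf1  (Sf1 (Sf) sets flow on bond)
bond 0 |J1  (J1: last free bond brings effort in)
bond 1 |J2  (GY1: gyrator matches bond 0)
bond 4 |I1  (prefer integral on I1)
bond 2 |J3  (J3: last free bond brings effort in)
bond 5 |J2  (common-f at J2 fixed by 2)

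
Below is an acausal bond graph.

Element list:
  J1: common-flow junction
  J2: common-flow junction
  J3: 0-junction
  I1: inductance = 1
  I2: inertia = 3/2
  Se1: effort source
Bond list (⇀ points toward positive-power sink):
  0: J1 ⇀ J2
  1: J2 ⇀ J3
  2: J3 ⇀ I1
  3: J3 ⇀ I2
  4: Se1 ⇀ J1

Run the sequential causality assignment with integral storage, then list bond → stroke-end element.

bond 4 stroke at J1  (Se1 (Se) sets effort on bond)
bond 0 stroke at J2  (closing 1-jn rule on J1)
bond 1 stroke at J3  (closing 1-jn rule on J2)
bond 2 stroke at I1  (0-jn J3 has e-setter on 1)
bond 3 stroke at I2  (0-jn J3 has e-setter on 1)

b0 stroke→J2
b1 stroke→J3
b2 stroke→I1
b3 stroke→I2
b4 stroke→J1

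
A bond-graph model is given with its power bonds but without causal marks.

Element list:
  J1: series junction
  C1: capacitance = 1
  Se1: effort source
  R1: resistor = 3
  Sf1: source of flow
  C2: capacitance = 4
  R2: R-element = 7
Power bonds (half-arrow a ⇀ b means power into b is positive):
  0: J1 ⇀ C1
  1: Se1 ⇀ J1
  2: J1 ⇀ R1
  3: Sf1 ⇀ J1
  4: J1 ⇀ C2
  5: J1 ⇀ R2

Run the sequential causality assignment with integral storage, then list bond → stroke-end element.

β1 stroke→J1  (Se1 (Se) sets effort on bond)
β3 stroke→Sf1  (Sf1 fixes flow; stroke at Sf1)
β0 stroke→J1  (1-jn J1 has f-setter on 3)
β2 stroke→J1  (common-f at J1 fixed by 3)
β4 stroke→J1  (J1 flow already set via bond 3)
β5 stroke→J1  (common-f at J1 fixed by 3)

b0 stroke at J1
b1 stroke at J1
b2 stroke at J1
b3 stroke at Sf1
b4 stroke at J1
b5 stroke at J1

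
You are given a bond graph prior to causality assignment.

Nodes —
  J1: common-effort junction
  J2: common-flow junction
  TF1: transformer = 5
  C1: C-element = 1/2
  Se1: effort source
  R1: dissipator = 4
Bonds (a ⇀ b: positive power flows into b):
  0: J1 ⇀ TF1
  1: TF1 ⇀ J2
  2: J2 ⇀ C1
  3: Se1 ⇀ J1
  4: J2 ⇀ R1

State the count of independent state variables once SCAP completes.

1  (C1 all integral)

bond 3 →J1  (Se1 fixes effort; stroke away)
bond 0 →TF1  (0-jn J1 has e-setter on 3)
bond 1 →J2  (through TF1, causality passes straight; one stroke at TF1)
bond 2 →J2  (prefer integral on C1)
bond 4 →R1  (J2 needs exactly one f-in)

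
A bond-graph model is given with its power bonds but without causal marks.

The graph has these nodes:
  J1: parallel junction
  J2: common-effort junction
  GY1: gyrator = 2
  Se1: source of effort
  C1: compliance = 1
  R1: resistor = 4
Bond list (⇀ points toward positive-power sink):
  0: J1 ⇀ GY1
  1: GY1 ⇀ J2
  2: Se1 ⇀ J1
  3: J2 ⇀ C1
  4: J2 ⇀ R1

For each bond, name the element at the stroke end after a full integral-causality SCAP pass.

#2 →J1  (source Se1 imposes e)
#0 →GY1  (J1: bond 2 brought effort, rest push out)
#1 →GY1  (GY1: gyrator matches bond 0)
#3 →J2  (C1 outputs effort q/C1)
#4 →R1  (0-jn J2 has e-setter on 3)

#0 stroke at GY1
#1 stroke at GY1
#2 stroke at J1
#3 stroke at J2
#4 stroke at R1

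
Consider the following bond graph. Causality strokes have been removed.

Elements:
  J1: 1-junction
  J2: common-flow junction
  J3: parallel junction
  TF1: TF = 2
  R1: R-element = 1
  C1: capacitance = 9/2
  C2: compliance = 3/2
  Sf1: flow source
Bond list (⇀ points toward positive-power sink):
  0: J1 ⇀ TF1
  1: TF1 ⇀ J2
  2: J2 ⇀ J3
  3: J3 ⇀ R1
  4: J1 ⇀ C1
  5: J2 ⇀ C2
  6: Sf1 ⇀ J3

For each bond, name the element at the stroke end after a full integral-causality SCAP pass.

β6 →Sf1  (Sf1: flow source, stroke at near end)
β4 →J1  (C1 outputs effort q/C1)
β0 →TF1  (J1 needs exactly one f-in)
β1 →J2  (through TF1, causality passes straight; one stroke at TF1)
β5 →J2  (C2: C, integral causality)
β2 →J3  (J2: last free bond brings flow in)
β3 →R1  (0-jn J3 has e-setter on 2)

bond 0 |TF1
bond 1 |J2
bond 2 |J3
bond 3 |R1
bond 4 |J1
bond 5 |J2
bond 6 |Sf1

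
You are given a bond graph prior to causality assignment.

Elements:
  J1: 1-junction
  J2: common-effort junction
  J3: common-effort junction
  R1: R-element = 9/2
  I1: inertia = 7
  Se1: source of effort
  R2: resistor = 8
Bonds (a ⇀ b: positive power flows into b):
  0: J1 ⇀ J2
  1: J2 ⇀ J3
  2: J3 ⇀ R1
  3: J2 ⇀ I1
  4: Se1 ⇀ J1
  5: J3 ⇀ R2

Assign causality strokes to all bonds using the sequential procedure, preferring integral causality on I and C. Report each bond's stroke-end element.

b0 |J2
b1 |J3
b2 |R1
b3 |I1
b4 |J1
b5 |R2

#4 |J1  (source Se1 imposes e)
#0 |J2  (J1 needs exactly one f-in)
#1 |J3  (J2: bond 0 brought effort, rest push out)
#3 |I1  (common-e at J2 fixed by 0)
#2 |R1  (J3 effort already set via bond 1)
#5 |R2  (common-e at J3 fixed by 1)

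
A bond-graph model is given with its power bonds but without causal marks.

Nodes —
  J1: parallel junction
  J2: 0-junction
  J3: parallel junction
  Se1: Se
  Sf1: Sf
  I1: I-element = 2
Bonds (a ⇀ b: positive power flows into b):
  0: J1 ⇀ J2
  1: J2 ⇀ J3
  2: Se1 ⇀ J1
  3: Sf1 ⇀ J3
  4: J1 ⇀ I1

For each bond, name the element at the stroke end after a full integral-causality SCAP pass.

bond 2 →J1  (Se1 (Se) sets effort on bond)
bond 3 →Sf1  (Sf1 (Sf) sets flow on bond)
bond 0 →J2  (common-e at J1 fixed by 2)
bond 4 →I1  (J1 effort already set via bond 2)
bond 1 →J3  (J2 effort already set via bond 0)

β0 stroke→J2
β1 stroke→J3
β2 stroke→J1
β3 stroke→Sf1
β4 stroke→I1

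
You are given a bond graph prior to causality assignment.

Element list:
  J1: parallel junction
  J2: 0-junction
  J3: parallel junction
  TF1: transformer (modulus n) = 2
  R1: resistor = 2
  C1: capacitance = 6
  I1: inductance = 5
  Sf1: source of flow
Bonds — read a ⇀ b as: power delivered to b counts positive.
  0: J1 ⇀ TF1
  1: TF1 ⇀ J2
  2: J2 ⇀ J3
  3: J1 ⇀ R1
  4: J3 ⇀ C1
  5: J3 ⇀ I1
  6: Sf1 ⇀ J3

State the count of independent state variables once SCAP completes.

b6 |Sf1  (Sf1 fixes flow; stroke at Sf1)
b4 |J3  (C1: C, integral causality)
b2 |J2  (J3: bond 4 brought effort, rest push out)
b5 |I1  (J3: bond 4 brought effort, rest push out)
b1 |TF1  (J2: bond 2 brought effort, rest push out)
b0 |J1  (through TF1, causality passes straight; one stroke at TF1)
b3 |R1  (J1 effort already set via bond 0)

2  (C1, I1 all integral)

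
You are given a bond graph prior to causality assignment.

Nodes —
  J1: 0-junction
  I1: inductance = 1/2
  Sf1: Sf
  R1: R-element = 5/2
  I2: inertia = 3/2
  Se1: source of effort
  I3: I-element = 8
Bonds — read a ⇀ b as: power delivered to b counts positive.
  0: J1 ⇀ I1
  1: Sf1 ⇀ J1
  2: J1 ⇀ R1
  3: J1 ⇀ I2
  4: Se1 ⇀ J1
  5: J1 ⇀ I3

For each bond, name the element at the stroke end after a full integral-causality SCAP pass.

β0 stroke at I1
β1 stroke at Sf1
β2 stroke at R1
β3 stroke at I2
β4 stroke at J1
β5 stroke at I3

b1 |Sf1  (Sf1 (Sf) sets flow on bond)
b4 |J1  (Se1 fixes effort; stroke away)
b0 |I1  (common-e at J1 fixed by 4)
b2 |R1  (common-e at J1 fixed by 4)
b3 |I2  (0-jn J1 has e-setter on 4)
b5 |I3  (J1: bond 4 brought effort, rest push out)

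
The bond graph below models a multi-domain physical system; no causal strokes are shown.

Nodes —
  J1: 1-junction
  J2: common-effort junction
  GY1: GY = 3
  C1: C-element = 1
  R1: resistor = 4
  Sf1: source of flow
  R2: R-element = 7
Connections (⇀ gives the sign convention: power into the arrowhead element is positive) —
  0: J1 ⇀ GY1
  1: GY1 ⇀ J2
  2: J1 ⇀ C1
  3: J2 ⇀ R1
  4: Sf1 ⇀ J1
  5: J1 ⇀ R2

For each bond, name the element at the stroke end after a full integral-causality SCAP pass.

#0 stroke at J1
#1 stroke at J2
#2 stroke at J1
#3 stroke at R1
#4 stroke at Sf1
#5 stroke at J1

#4 stroke→Sf1  (source Sf1 imposes f)
#0 stroke→J1  (J1 flow already set via bond 4)
#2 stroke→J1  (common-f at J1 fixed by 4)
#5 stroke→J1  (common-f at J1 fixed by 4)
#1 stroke→J2  (GY1 both-in/both-out from 0)
#3 stroke→R1  (0-jn J2 has e-setter on 1)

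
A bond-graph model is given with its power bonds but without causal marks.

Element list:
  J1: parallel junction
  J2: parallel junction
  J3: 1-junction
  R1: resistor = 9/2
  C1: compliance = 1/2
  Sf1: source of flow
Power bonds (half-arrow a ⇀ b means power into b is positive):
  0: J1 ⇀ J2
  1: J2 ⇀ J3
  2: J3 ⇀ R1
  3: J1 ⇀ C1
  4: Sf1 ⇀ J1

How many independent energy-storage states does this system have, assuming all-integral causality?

#4 stroke→Sf1  (Sf1: flow source, stroke at near end)
#3 stroke→J1  (C1: C, integral causality)
#0 stroke→J2  (common-e at J1 fixed by 3)
#1 stroke→J3  (0-jn J2 has e-setter on 0)
#2 stroke→R1  (J3: last free bond brings flow in)

1  (C1 all integral)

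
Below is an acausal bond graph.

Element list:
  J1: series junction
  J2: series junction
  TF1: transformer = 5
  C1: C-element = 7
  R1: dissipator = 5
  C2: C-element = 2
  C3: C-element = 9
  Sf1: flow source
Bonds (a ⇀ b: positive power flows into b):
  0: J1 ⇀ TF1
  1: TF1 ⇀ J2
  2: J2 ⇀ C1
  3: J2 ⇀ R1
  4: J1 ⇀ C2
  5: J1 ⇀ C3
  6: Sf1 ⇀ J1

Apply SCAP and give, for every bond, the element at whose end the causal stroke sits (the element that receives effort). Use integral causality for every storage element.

β6 stroke at Sf1  (Sf1 fixes flow; stroke at Sf1)
β0 stroke at J1  (J1 flow already set via bond 6)
β4 stroke at J1  (common-f at J1 fixed by 6)
β5 stroke at J1  (J1 flow already set via bond 6)
β1 stroke at TF1  (TF1 one-in-one-out from 0)
β2 stroke at J2  (1-jn J2 has f-setter on 1)
β3 stroke at J2  (J2: bond 1 brought flow, rest push out)

bond 0 →J1
bond 1 →TF1
bond 2 →J2
bond 3 →J2
bond 4 →J1
bond 5 →J1
bond 6 →Sf1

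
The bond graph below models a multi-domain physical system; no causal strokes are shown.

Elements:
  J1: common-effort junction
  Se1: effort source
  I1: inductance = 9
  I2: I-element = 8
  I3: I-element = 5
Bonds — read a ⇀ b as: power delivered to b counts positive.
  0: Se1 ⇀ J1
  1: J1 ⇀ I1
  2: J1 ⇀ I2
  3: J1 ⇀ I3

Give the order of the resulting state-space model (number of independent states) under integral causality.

bond 0 →J1  (source Se1 imposes e)
bond 1 →I1  (J1 effort already set via bond 0)
bond 2 →I2  (J1 effort already set via bond 0)
bond 3 →I3  (J1: bond 0 brought effort, rest push out)

3  (I1, I2, I3 all integral)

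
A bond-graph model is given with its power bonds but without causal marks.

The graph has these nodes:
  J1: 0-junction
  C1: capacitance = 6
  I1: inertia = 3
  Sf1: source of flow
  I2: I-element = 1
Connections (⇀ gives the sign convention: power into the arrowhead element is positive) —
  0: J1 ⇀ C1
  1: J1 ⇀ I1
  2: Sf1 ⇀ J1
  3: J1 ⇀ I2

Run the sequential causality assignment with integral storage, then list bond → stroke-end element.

b2 stroke→Sf1  (source Sf1 imposes f)
b0 stroke→J1  (C1: C, integral causality)
b1 stroke→I1  (J1: bond 0 brought effort, rest push out)
b3 stroke→I2  (J1: bond 0 brought effort, rest push out)

bond 0 stroke→J1
bond 1 stroke→I1
bond 2 stroke→Sf1
bond 3 stroke→I2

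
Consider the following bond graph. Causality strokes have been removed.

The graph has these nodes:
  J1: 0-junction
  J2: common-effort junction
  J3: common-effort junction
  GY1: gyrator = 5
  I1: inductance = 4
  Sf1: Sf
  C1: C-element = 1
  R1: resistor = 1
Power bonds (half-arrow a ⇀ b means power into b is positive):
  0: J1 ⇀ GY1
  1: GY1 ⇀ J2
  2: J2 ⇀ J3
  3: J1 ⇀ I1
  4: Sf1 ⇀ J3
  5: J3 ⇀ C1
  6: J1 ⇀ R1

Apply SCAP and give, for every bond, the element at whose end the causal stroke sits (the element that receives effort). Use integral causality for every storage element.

#0 stroke→GY1
#1 stroke→GY1
#2 stroke→J2
#3 stroke→I1
#4 stroke→Sf1
#5 stroke→J3
#6 stroke→J1

#4 |Sf1  (Sf1 (Sf) sets flow on bond)
#3 |I1  (I1 integral (f out))
#5 |J3  (C1: C, integral causality)
#2 |J2  (common-e at J3 fixed by 5)
#1 |GY1  (common-e at J2 fixed by 2)
#0 |GY1  (GY1 both-in/both-out from 1)
#6 |J1  (only one effort-in slot at J1)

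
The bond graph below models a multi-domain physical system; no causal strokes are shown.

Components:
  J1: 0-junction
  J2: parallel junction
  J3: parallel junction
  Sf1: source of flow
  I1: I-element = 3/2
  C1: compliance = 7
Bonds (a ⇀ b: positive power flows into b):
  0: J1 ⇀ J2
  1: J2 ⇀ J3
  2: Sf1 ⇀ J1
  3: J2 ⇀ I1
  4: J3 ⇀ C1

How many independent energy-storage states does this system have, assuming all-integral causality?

#2 stroke→Sf1  (source Sf1 imposes f)
#0 stroke→J1  (J1 needs exactly one e-in)
#3 stroke→I1  (I1: I, integral causality)
#1 stroke→J2  (J2: last free bond brings effort in)
#4 stroke→J3  (J3 needs exactly one e-in)

2  (C1, I1 all integral)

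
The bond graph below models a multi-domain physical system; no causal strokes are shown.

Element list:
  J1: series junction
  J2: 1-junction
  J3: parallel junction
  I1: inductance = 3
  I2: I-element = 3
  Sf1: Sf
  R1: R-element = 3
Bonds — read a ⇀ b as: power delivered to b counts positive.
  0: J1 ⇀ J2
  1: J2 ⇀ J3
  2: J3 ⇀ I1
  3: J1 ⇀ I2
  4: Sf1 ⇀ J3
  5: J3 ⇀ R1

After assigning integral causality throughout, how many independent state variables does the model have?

b4 stroke at Sf1  (Sf1 fixes flow; stroke at Sf1)
b2 stroke at I1  (I1 outputs flow p/I1)
b3 stroke at I2  (prefer integral on I2)
b0 stroke at J1  (J1: bond 3 brought flow, rest push out)
b1 stroke at J2  (common-f at J2 fixed by 0)
b5 stroke at J3  (only one effort-in slot at J3)

2  (I1, I2 all integral)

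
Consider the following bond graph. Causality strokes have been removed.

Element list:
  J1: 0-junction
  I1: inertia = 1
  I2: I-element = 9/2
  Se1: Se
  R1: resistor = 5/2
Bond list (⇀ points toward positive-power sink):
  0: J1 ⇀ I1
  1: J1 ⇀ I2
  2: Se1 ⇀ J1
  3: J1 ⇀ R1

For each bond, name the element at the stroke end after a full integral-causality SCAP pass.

#2 →J1  (source Se1 imposes e)
#0 →I1  (J1 effort already set via bond 2)
#1 →I2  (common-e at J1 fixed by 2)
#3 →R1  (J1: bond 2 brought effort, rest push out)

#0 →I1
#1 →I2
#2 →J1
#3 →R1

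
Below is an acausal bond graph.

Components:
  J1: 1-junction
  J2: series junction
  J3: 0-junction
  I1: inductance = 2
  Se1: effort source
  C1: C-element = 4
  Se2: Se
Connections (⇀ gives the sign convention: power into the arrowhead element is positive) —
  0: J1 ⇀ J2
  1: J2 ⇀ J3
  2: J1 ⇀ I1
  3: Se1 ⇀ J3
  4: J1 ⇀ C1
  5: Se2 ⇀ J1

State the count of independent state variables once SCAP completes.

2  (C1, I1 all integral)

β3 stroke→J3  (Se1: effort source, stroke at far end)
β5 stroke→J1  (Se2 fixes effort; stroke away)
β1 stroke→J2  (J3 effort already set via bond 3)
β0 stroke→J1  (closing 1-jn rule on J2)
β2 stroke→I1  (prefer integral on I1)
β4 stroke→J1  (J1 flow already set via bond 2)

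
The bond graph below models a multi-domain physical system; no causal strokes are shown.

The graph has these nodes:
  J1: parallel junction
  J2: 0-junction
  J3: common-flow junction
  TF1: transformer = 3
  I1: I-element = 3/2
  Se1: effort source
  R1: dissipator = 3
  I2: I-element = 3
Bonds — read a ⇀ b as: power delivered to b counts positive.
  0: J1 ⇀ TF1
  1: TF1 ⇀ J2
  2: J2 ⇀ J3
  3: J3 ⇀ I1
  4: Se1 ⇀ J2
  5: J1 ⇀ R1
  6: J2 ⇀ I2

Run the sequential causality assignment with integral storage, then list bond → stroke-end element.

b0 →J1
b1 →TF1
b2 →J3
b3 →I1
b4 →J2
b5 →R1
b6 →I2

β4 |J2  (Se1 (Se) sets effort on bond)
β1 |TF1  (J2 effort already set via bond 4)
β2 |J3  (common-e at J2 fixed by 4)
β6 |I2  (0-jn J2 has e-setter on 4)
β3 |I1  (only one flow-in slot at J3)
β0 |J1  (through TF1, causality passes straight; one stroke at TF1)
β5 |R1  (J1 effort already set via bond 0)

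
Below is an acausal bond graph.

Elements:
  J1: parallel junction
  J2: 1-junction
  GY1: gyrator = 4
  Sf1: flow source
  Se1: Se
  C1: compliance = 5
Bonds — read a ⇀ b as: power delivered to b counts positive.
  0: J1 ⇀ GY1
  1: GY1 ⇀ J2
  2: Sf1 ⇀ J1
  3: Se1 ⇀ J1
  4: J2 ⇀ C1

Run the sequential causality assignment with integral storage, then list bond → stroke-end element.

#2 |Sf1  (Sf1: flow source, stroke at near end)
#3 |J1  (Se1: effort source, stroke at far end)
#0 |GY1  (J1 effort already set via bond 3)
#1 |GY1  (GY GY1: same side as bond 0)
#4 |J2  (J2: bond 1 brought flow, rest push out)

#0 →GY1
#1 →GY1
#2 →Sf1
#3 →J1
#4 →J2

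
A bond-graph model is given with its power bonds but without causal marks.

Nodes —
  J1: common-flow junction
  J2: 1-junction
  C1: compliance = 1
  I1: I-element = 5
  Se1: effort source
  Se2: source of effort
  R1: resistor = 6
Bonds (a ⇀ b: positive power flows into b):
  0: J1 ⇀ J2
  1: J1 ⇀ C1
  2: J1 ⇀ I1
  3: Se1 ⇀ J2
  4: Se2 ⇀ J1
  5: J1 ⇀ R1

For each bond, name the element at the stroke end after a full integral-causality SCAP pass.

bond 0 |J1
bond 1 |J1
bond 2 |I1
bond 3 |J2
bond 4 |J1
bond 5 |J1

bond 3 |J2  (Se1: effort source, stroke at far end)
bond 4 |J1  (Se2 (Se) sets effort on bond)
bond 0 |J1  (J2 needs exactly one f-in)
bond 1 |J1  (C1 outputs effort q/C1)
bond 2 |I1  (I1 outputs flow p/I1)
bond 5 |J1  (J1: bond 2 brought flow, rest push out)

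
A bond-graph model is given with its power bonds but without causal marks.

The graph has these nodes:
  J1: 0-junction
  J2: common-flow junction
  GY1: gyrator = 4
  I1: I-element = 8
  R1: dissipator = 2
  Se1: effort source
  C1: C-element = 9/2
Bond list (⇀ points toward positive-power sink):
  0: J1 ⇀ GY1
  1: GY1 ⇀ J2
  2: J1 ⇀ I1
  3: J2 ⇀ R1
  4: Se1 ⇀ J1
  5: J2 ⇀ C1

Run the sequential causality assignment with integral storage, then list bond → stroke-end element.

β0 stroke→GY1
β1 stroke→GY1
β2 stroke→I1
β3 stroke→J2
β4 stroke→J1
β5 stroke→J2

b4 stroke→J1  (Se1: effort source, stroke at far end)
b0 stroke→GY1  (J1 effort already set via bond 4)
b2 stroke→I1  (J1: bond 4 brought effort, rest push out)
b1 stroke→GY1  (through GY1, causality inverts; strokes same side of GY1)
b3 stroke→J2  (1-jn J2 has f-setter on 1)
b5 stroke→J2  (J2: bond 1 brought flow, rest push out)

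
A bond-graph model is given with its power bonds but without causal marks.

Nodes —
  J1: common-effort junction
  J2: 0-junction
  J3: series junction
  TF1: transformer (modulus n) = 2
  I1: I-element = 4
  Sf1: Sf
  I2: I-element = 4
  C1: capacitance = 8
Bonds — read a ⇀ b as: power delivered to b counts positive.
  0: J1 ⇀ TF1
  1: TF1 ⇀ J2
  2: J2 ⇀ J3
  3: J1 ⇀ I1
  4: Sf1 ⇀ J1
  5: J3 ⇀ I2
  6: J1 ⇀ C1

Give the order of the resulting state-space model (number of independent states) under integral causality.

#4 →Sf1  (Sf1 fixes flow; stroke at Sf1)
#3 →I1  (I1: I, integral causality)
#5 →I2  (I2 integral (f out))
#2 →J3  (1-jn J3 has f-setter on 5)
#1 →J2  (closing 0-jn rule on J2)
#0 →TF1  (TF1: transformer flips bond 1)
#6 →J1  (J1: last free bond brings effort in)

3  (C1, I1, I2 all integral)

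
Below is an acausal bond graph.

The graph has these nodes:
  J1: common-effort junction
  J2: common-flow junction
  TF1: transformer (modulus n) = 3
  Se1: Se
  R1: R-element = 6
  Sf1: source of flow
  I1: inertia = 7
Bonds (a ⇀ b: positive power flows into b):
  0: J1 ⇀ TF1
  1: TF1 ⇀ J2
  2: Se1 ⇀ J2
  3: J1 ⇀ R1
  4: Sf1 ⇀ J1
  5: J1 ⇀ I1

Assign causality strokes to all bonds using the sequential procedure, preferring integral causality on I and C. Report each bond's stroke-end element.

β2 |J2  (Se1 fixes effort; stroke away)
β4 |Sf1  (Sf1: flow source, stroke at near end)
β1 |TF1  (closing 1-jn rule on J2)
β0 |J1  (TF1 one-in-one-out from 1)
β3 |R1  (common-e at J1 fixed by 0)
β5 |I1  (common-e at J1 fixed by 0)

#0 →J1
#1 →TF1
#2 →J2
#3 →R1
#4 →Sf1
#5 →I1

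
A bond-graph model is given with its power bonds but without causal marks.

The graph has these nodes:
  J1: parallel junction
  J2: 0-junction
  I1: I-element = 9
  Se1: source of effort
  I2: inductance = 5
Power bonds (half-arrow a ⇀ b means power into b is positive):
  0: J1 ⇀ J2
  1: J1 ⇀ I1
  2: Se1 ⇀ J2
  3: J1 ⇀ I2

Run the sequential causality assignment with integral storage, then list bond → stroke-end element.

#0 stroke→J1
#1 stroke→I1
#2 stroke→J2
#3 stroke→I2

#2 stroke→J2  (Se1 (Se) sets effort on bond)
#0 stroke→J1  (common-e at J2 fixed by 2)
#1 stroke→I1  (J1 effort already set via bond 0)
#3 stroke→I2  (common-e at J1 fixed by 0)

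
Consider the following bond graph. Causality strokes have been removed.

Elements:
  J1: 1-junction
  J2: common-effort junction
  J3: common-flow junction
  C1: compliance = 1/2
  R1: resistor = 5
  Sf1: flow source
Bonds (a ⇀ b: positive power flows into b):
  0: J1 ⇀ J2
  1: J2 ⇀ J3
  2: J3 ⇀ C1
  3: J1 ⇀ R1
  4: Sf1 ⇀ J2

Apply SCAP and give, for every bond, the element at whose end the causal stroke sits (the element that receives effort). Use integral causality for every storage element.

β4 stroke→Sf1  (source Sf1 imposes f)
β2 stroke→J3  (C1 integral (e out))
β1 stroke→J2  (J3: last free bond brings flow in)
β0 stroke→J1  (common-e at J2 fixed by 1)
β3 stroke→R1  (only one flow-in slot at J1)

bond 0 →J1
bond 1 →J2
bond 2 →J3
bond 3 →R1
bond 4 →Sf1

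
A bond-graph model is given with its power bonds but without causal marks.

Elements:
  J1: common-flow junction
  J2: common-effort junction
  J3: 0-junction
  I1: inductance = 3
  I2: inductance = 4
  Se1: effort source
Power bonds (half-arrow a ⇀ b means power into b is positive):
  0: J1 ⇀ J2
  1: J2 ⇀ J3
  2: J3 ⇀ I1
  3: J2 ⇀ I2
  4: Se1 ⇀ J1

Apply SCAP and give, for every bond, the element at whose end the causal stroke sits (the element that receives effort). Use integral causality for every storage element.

β0 |J2
β1 |J3
β2 |I1
β3 |I2
β4 |J1

bond 4 stroke→J1  (Se1: effort source, stroke at far end)
bond 0 stroke→J2  (J1 needs exactly one f-in)
bond 1 stroke→J3  (J2: bond 0 brought effort, rest push out)
bond 3 stroke→I2  (J2: bond 0 brought effort, rest push out)
bond 2 stroke→I1  (J3: bond 1 brought effort, rest push out)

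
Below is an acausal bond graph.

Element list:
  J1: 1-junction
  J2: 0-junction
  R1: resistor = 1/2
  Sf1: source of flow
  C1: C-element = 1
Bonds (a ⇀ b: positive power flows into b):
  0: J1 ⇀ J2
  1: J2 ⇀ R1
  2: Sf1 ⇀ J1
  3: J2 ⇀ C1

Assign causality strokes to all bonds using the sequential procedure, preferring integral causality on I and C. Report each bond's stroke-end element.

b2 stroke→Sf1  (Sf1: flow source, stroke at near end)
b0 stroke→J1  (1-jn J1 has f-setter on 2)
b3 stroke→J2  (C1 integral (e out))
b1 stroke→R1  (common-e at J2 fixed by 3)

b0 stroke at J1
b1 stroke at R1
b2 stroke at Sf1
b3 stroke at J2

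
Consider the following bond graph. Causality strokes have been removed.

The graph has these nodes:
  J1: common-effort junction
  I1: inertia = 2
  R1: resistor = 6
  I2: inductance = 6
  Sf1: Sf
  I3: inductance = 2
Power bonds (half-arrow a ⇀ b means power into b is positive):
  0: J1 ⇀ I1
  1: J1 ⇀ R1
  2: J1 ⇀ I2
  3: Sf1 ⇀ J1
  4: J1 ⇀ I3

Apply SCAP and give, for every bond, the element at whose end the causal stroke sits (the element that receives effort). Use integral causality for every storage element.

#3 stroke→Sf1  (Sf1: flow source, stroke at near end)
#0 stroke→I1  (I1 outputs flow p/I1)
#2 stroke→I2  (prefer integral on I2)
#4 stroke→I3  (I3: I, integral causality)
#1 stroke→J1  (J1 needs exactly one e-in)

β0 stroke at I1
β1 stroke at J1
β2 stroke at I2
β3 stroke at Sf1
β4 stroke at I3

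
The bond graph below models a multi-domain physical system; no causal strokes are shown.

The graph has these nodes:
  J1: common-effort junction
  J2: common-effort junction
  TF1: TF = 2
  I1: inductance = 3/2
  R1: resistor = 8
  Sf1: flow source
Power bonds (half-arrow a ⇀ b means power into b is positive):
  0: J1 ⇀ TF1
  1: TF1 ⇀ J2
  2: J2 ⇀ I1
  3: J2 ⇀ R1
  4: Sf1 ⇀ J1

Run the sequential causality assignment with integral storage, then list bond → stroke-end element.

β0 stroke at J1
β1 stroke at TF1
β2 stroke at I1
β3 stroke at J2
β4 stroke at Sf1

#4 |Sf1  (Sf1 (Sf) sets flow on bond)
#0 |J1  (only one effort-in slot at J1)
#1 |TF1  (TF TF1: opposite of bond 0)
#2 |I1  (I1: I, integral causality)
#3 |J2  (closing 0-jn rule on J2)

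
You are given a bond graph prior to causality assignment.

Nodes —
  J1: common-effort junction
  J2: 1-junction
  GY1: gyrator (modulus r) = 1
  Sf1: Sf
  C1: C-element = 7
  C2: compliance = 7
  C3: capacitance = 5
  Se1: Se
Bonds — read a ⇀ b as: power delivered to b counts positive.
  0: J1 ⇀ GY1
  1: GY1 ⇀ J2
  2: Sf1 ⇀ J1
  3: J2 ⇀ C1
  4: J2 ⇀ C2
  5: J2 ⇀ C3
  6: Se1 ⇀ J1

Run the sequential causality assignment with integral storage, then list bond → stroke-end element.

b0 stroke→GY1
b1 stroke→GY1
b2 stroke→Sf1
b3 stroke→J2
b4 stroke→J2
b5 stroke→J2
b6 stroke→J1

#2 stroke→Sf1  (Sf1: flow source, stroke at near end)
#6 stroke→J1  (Se1: effort source, stroke at far end)
#0 stroke→GY1  (J1: bond 6 brought effort, rest push out)
#1 stroke→GY1  (GY1 both-in/both-out from 0)
#3 stroke→J2  (1-jn J2 has f-setter on 1)
#4 stroke→J2  (J2: bond 1 brought flow, rest push out)
#5 stroke→J2  (1-jn J2 has f-setter on 1)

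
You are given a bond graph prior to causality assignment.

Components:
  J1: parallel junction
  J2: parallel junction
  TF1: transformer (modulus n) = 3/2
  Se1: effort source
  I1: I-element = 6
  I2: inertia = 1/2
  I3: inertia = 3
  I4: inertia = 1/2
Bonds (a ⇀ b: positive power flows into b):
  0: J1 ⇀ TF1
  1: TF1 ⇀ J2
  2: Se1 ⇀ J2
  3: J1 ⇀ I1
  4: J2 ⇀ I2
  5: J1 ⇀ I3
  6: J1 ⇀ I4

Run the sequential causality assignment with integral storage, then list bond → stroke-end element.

b0 →J1
b1 →TF1
b2 →J2
b3 →I1
b4 →I2
b5 →I3
b6 →I4

b2 |J2  (source Se1 imposes e)
b1 |TF1  (0-jn J2 has e-setter on 2)
b4 |I2  (J2: bond 2 brought effort, rest push out)
b0 |J1  (TF1: transformer flips bond 1)
b3 |I1  (J1 effort already set via bond 0)
b5 |I3  (J1: bond 0 brought effort, rest push out)
b6 |I4  (common-e at J1 fixed by 0)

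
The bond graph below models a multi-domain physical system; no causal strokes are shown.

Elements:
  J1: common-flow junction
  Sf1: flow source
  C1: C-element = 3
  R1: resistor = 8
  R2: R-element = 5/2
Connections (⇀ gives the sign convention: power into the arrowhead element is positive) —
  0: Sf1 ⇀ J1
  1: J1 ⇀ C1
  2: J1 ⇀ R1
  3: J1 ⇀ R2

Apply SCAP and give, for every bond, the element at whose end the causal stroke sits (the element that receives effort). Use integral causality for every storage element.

bond 0 stroke at Sf1
bond 1 stroke at J1
bond 2 stroke at J1
bond 3 stroke at J1

β0 stroke at Sf1  (Sf1 fixes flow; stroke at Sf1)
β1 stroke at J1  (common-f at J1 fixed by 0)
β2 stroke at J1  (J1: bond 0 brought flow, rest push out)
β3 stroke at J1  (J1: bond 0 brought flow, rest push out)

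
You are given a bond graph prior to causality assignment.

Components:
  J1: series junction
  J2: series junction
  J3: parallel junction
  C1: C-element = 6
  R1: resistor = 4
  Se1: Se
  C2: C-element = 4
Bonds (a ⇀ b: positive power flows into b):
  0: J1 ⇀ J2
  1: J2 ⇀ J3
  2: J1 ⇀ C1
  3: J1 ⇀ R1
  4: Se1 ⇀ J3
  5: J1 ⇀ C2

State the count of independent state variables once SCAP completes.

bond 4 stroke→J3  (Se1 (Se) sets effort on bond)
bond 1 stroke→J2  (common-e at J3 fixed by 4)
bond 0 stroke→J1  (only one flow-in slot at J2)
bond 2 stroke→J1  (C1 integral (e out))
bond 5 stroke→J1  (C2 integral (e out))
bond 3 stroke→R1  (closing 1-jn rule on J1)

2  (C1, C2 all integral)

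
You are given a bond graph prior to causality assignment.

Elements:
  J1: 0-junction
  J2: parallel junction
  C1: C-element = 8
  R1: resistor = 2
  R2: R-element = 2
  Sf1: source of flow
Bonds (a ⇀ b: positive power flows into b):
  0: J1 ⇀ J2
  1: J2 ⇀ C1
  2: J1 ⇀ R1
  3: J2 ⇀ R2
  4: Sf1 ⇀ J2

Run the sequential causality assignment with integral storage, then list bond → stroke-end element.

bond 4 stroke→Sf1  (Sf1 (Sf) sets flow on bond)
bond 1 stroke→J2  (C1: C, integral causality)
bond 0 stroke→J1  (J2: bond 1 brought effort, rest push out)
bond 3 stroke→R2  (0-jn J2 has e-setter on 1)
bond 2 stroke→R1  (J1 effort already set via bond 0)

#0 →J1
#1 →J2
#2 →R1
#3 →R2
#4 →Sf1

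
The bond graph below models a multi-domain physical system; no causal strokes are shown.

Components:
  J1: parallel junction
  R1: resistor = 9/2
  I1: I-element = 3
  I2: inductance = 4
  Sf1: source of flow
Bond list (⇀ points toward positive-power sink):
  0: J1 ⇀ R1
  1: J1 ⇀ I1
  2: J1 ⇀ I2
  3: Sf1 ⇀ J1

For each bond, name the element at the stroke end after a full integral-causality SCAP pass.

β0 stroke→J1
β1 stroke→I1
β2 stroke→I2
β3 stroke→Sf1

b3 stroke at Sf1  (Sf1 fixes flow; stroke at Sf1)
b1 stroke at I1  (prefer integral on I1)
b2 stroke at I2  (I2: I, integral causality)
b0 stroke at J1  (J1: last free bond brings effort in)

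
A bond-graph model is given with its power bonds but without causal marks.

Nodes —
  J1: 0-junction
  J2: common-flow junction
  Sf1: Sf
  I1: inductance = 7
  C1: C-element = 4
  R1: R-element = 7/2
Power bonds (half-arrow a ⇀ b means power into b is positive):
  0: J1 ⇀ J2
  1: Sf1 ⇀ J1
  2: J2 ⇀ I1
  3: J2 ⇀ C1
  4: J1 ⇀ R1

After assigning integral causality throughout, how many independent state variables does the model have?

bond 1 |Sf1  (Sf1: flow source, stroke at near end)
bond 2 |I1  (prefer integral on I1)
bond 0 |J2  (J2 flow already set via bond 2)
bond 3 |J2  (J2: bond 2 brought flow, rest push out)
bond 4 |J1  (only one effort-in slot at J1)

2  (C1, I1 all integral)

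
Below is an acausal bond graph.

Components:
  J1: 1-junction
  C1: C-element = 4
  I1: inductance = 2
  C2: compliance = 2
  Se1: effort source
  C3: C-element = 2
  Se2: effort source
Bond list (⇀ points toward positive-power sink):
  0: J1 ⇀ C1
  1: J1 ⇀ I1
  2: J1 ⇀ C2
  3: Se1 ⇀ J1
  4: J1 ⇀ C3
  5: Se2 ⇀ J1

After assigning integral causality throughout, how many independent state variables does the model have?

4  (C1, C2, C3, I1 all integral)

bond 3 |J1  (Se1 (Se) sets effort on bond)
bond 5 |J1  (Se2: effort source, stroke at far end)
bond 0 |J1  (prefer integral on C1)
bond 1 |I1  (I1: I, integral causality)
bond 2 |J1  (common-f at J1 fixed by 1)
bond 4 |J1  (J1 flow already set via bond 1)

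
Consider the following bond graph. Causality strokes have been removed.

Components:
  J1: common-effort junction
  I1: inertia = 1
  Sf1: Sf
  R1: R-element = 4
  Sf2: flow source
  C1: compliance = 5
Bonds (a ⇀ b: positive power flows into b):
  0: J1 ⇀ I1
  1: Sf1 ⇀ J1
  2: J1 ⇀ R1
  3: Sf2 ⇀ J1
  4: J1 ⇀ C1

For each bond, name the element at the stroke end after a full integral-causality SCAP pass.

#1 →Sf1  (Sf1 fixes flow; stroke at Sf1)
#3 →Sf2  (source Sf2 imposes f)
#0 →I1  (I1: I, integral causality)
#4 →J1  (prefer integral on C1)
#2 →R1  (0-jn J1 has e-setter on 4)

#0 |I1
#1 |Sf1
#2 |R1
#3 |Sf2
#4 |J1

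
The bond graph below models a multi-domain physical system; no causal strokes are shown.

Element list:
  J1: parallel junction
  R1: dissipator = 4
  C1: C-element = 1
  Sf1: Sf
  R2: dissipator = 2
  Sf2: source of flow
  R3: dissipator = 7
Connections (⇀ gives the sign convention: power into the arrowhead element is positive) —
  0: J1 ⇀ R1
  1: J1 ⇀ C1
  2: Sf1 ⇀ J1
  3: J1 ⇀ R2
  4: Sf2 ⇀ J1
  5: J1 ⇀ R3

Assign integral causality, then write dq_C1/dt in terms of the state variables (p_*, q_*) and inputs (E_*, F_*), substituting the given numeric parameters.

#2 stroke at Sf1  (source Sf1 imposes f)
#4 stroke at Sf2  (Sf2 fixes flow; stroke at Sf2)
#1 stroke at J1  (C1 outputs effort q/C1)
#0 stroke at R1  (J1 effort already set via bond 1)
#3 stroke at R2  (0-jn J1 has e-setter on 1)
#5 stroke at R3  (0-jn J1 has e-setter on 1)

dq_C1/dt = F_Sf1 + F_Sf2 - 25*q_C1/28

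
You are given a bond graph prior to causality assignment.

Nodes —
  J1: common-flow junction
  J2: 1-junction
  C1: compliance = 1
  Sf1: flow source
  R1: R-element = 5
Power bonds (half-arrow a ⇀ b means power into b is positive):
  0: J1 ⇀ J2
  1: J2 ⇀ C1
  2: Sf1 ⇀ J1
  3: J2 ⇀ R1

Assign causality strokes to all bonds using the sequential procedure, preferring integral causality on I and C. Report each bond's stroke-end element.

β2 stroke→Sf1  (Sf1: flow source, stroke at near end)
β0 stroke→J1  (1-jn J1 has f-setter on 2)
β1 stroke→J2  (J2 flow already set via bond 0)
β3 stroke→J2  (J2: bond 0 brought flow, rest push out)

b0 stroke→J1
b1 stroke→J2
b2 stroke→Sf1
b3 stroke→J2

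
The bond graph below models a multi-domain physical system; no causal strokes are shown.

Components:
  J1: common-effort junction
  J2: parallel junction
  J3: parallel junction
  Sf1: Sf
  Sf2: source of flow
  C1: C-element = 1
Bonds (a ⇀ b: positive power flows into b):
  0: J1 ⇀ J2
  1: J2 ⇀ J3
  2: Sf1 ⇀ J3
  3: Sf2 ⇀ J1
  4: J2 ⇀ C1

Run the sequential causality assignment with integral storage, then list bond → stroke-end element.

#0 |J1
#1 |J3
#2 |Sf1
#3 |Sf2
#4 |J2

#2 stroke at Sf1  (Sf1 (Sf) sets flow on bond)
#3 stroke at Sf2  (Sf2 fixes flow; stroke at Sf2)
#0 stroke at J1  (only one effort-in slot at J1)
#1 stroke at J3  (only one effort-in slot at J3)
#4 stroke at J2  (J2: last free bond brings effort in)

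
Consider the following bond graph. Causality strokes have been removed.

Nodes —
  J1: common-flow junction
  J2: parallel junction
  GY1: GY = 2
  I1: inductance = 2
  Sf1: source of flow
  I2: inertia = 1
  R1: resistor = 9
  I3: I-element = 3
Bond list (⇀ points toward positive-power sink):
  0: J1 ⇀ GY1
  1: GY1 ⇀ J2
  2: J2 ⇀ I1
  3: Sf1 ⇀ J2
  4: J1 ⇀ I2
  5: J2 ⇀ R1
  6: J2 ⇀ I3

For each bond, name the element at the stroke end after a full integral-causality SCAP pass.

β0 |J1
β1 |J2
β2 |I1
β3 |Sf1
β4 |I2
β5 |R1
β6 |I3

b3 stroke at Sf1  (Sf1: flow source, stroke at near end)
b2 stroke at I1  (I1 integral (f out))
b4 stroke at I2  (I2: I, integral causality)
b0 stroke at J1  (J1 flow already set via bond 4)
b1 stroke at J2  (GY GY1: same side as bond 0)
b5 stroke at R1  (J2: bond 1 brought effort, rest push out)
b6 stroke at I3  (0-jn J2 has e-setter on 1)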